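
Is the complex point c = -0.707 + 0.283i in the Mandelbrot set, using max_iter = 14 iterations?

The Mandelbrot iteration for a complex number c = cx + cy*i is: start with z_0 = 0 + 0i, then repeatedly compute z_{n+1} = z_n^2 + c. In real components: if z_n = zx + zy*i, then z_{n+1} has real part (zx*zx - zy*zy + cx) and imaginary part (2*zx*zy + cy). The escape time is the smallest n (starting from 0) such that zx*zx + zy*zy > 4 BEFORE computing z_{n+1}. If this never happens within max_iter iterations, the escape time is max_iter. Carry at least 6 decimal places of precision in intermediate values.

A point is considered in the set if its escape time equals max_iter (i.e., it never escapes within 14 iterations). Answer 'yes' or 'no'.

z_0 = 0 + 0i, c = -0.7070 + 0.2830i
Iter 1: z = -0.7070 + 0.2830i, |z|^2 = 0.5799
Iter 2: z = -0.2872 + -0.1172i, |z|^2 = 0.0962
Iter 3: z = -0.6382 + 0.3503i, |z|^2 = 0.5300
Iter 4: z = -0.4224 + -0.1641i, |z|^2 = 0.2054
Iter 5: z = -0.5555 + 0.4217i, |z|^2 = 0.4864
Iter 6: z = -0.5762 + -0.1855i, |z|^2 = 0.3664
Iter 7: z = -0.4094 + 0.4968i, |z|^2 = 0.4144
Iter 8: z = -0.7862 + -0.1238i, |z|^2 = 0.6334
Iter 9: z = -0.1043 + 0.4776i, |z|^2 = 0.2390
Iter 10: z = -0.9242 + 0.1834i, |z|^2 = 0.8878
Iter 11: z = 0.1136 + -0.0560i, |z|^2 = 0.0160
Iter 12: z = -0.6972 + 0.2703i, |z|^2 = 0.5592
Iter 13: z = -0.2939 + -0.0939i, |z|^2 = 0.0952
Did not escape in 14 iterations → in set

Answer: yes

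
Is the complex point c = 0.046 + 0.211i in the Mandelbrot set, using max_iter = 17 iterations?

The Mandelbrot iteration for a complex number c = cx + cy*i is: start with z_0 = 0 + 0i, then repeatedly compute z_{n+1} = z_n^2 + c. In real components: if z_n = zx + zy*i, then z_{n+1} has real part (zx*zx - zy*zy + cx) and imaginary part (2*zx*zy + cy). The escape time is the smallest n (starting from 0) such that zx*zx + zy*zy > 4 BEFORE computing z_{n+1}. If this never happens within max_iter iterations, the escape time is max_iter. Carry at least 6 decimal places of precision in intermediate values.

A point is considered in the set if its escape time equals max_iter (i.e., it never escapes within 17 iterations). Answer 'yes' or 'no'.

z_0 = 0 + 0i, c = 0.0460 + 0.2110i
Iter 1: z = 0.0460 + 0.2110i, |z|^2 = 0.0466
Iter 2: z = 0.0036 + 0.2304i, |z|^2 = 0.0531
Iter 3: z = -0.0071 + 0.2127i, |z|^2 = 0.0453
Iter 4: z = 0.0008 + 0.2080i, |z|^2 = 0.0433
Iter 5: z = 0.0027 + 0.2113i, |z|^2 = 0.0447
Iter 6: z = 0.0013 + 0.2122i, |z|^2 = 0.0450
Iter 7: z = 0.0010 + 0.2116i, |z|^2 = 0.0448
Iter 8: z = 0.0012 + 0.2114i, |z|^2 = 0.0447
Iter 9: z = 0.0013 + 0.2115i, |z|^2 = 0.0447
Iter 10: z = 0.0013 + 0.2116i, |z|^2 = 0.0448
Iter 11: z = 0.0012 + 0.2115i, |z|^2 = 0.0447
Iter 12: z = 0.0013 + 0.2115i, |z|^2 = 0.0447
Iter 13: z = 0.0013 + 0.2115i, |z|^2 = 0.0447
Iter 14: z = 0.0013 + 0.2115i, |z|^2 = 0.0447
Iter 15: z = 0.0013 + 0.2115i, |z|^2 = 0.0447
Iter 16: z = 0.0013 + 0.2115i, |z|^2 = 0.0447
Did not escape in 17 iterations → in set

Answer: yes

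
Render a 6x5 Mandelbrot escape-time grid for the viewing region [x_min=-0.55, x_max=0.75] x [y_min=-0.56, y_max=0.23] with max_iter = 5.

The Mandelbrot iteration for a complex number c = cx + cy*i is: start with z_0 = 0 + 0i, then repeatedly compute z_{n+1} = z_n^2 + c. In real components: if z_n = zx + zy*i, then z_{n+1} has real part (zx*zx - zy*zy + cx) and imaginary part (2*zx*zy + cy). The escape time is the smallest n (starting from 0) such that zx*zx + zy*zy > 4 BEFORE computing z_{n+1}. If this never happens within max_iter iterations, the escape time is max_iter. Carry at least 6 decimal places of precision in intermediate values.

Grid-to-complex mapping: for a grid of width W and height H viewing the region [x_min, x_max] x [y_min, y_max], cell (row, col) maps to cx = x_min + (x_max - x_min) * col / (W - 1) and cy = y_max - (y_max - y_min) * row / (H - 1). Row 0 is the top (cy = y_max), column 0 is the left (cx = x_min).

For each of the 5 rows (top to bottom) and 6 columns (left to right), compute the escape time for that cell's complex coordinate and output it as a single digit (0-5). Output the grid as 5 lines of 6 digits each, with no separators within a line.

(row=0, col=0): c = -0.5500 + 0.2300i → escape time 5
(row=0, col=1): c = -0.2900 + 0.2300i → escape time 5
(row=0, col=2): c = -0.0300 + 0.2300i → escape time 5
(row=0, col=3): c = 0.2300 + 0.2300i → escape time 5
(row=0, col=4): c = 0.4900 + 0.2300i → escape time 5
(row=0, col=5): c = 0.7500 + 0.2300i → escape time 3
(row=1, col=0): c = -0.5500 + 0.0325i → escape time 5
(row=1, col=1): c = -0.2900 + 0.0325i → escape time 5
(row=1, col=2): c = -0.0300 + 0.0325i → escape time 5
(row=1, col=3): c = 0.2300 + 0.0325i → escape time 5
(row=1, col=4): c = 0.4900 + 0.0325i → escape time 5
(row=1, col=5): c = 0.7500 + 0.0325i → escape time 3
(row=2, col=0): c = -0.5500 + -0.1650i → escape time 5
(row=2, col=1): c = -0.2900 + -0.1650i → escape time 5
(row=2, col=2): c = -0.0300 + -0.1650i → escape time 5
(row=2, col=3): c = 0.2300 + -0.1650i → escape time 5
(row=2, col=4): c = 0.4900 + -0.1650i → escape time 5
(row=2, col=5): c = 0.7500 + -0.1650i → escape time 3
(row=3, col=0): c = -0.5500 + -0.3625i → escape time 5
(row=3, col=1): c = -0.2900 + -0.3625i → escape time 5
(row=3, col=2): c = -0.0300 + -0.3625i → escape time 5
(row=3, col=3): c = 0.2300 + -0.3625i → escape time 5
(row=3, col=4): c = 0.4900 + -0.3625i → escape time 5
(row=3, col=5): c = 0.7500 + -0.3625i → escape time 3
(row=4, col=0): c = -0.5500 + -0.5600i → escape time 5
(row=4, col=1): c = -0.2900 + -0.5600i → escape time 5
(row=4, col=2): c = -0.0300 + -0.5600i → escape time 5
(row=4, col=3): c = 0.2300 + -0.5600i → escape time 5
(row=4, col=4): c = 0.4900 + -0.5600i → escape time 5
(row=4, col=5): c = 0.7500 + -0.5600i → escape time 3

Answer: 555553
555553
555553
555553
555553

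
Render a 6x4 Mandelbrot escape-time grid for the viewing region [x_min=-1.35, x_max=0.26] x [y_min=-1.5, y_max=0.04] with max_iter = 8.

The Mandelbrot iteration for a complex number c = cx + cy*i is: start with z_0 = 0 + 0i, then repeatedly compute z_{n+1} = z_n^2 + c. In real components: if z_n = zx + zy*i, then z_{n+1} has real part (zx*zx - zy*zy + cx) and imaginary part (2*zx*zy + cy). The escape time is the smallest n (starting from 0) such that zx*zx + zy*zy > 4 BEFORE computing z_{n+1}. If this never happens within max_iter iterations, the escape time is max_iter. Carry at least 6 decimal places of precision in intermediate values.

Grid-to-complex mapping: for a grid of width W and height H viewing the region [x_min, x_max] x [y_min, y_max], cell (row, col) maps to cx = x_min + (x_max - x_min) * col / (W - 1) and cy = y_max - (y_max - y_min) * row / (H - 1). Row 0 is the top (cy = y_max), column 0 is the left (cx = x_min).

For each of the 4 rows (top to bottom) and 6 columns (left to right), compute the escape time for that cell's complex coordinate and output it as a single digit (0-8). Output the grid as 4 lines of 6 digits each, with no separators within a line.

Answer: 888888
458888
333584
122222

Derivation:
(row=0, col=0): c = -1.3500 + 0.0400i → escape time 8
(row=0, col=1): c = -1.0280 + 0.0400i → escape time 8
(row=0, col=2): c = -0.7060 + 0.0400i → escape time 8
(row=0, col=3): c = -0.3840 + 0.0400i → escape time 8
(row=0, col=4): c = -0.0620 + 0.0400i → escape time 8
(row=0, col=5): c = 0.2600 + 0.0400i → escape time 8
(row=1, col=0): c = -1.3500 + -0.4733i → escape time 4
(row=1, col=1): c = -1.0280 + -0.4733i → escape time 5
(row=1, col=2): c = -0.7060 + -0.4733i → escape time 8
(row=1, col=3): c = -0.3840 + -0.4733i → escape time 8
(row=1, col=4): c = -0.0620 + -0.4733i → escape time 8
(row=1, col=5): c = 0.2600 + -0.4733i → escape time 8
(row=2, col=0): c = -1.3500 + -0.9867i → escape time 3
(row=2, col=1): c = -1.0280 + -0.9867i → escape time 3
(row=2, col=2): c = -0.7060 + -0.9867i → escape time 3
(row=2, col=3): c = -0.3840 + -0.9867i → escape time 5
(row=2, col=4): c = -0.0620 + -0.9867i → escape time 8
(row=2, col=5): c = 0.2600 + -0.9867i → escape time 4
(row=3, col=0): c = -1.3500 + -1.5000i → escape time 1
(row=3, col=1): c = -1.0280 + -1.5000i → escape time 2
(row=3, col=2): c = -0.7060 + -1.5000i → escape time 2
(row=3, col=3): c = -0.3840 + -1.5000i → escape time 2
(row=3, col=4): c = -0.0620 + -1.5000i → escape time 2
(row=3, col=5): c = 0.2600 + -1.5000i → escape time 2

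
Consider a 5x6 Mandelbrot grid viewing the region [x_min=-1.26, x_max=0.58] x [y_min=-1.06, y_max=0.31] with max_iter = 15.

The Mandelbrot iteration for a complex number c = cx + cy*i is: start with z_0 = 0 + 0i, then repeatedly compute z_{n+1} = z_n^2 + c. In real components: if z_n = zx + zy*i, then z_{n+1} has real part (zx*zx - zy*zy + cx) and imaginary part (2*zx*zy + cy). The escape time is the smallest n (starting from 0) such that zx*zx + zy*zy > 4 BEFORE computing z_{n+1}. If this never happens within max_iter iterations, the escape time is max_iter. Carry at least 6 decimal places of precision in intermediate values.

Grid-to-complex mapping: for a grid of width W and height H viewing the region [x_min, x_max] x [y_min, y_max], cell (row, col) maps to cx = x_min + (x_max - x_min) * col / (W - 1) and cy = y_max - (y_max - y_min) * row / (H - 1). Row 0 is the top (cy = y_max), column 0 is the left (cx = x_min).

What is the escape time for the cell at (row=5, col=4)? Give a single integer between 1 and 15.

z_0 = 0 + 0i, c = 0.5800 + -1.0600i
Iter 1: z = 0.5800 + -1.0600i, |z|^2 = 1.4600
Iter 2: z = -0.2072 + -2.2896i, |z|^2 = 5.2852
Escaped at iteration 2

Answer: 2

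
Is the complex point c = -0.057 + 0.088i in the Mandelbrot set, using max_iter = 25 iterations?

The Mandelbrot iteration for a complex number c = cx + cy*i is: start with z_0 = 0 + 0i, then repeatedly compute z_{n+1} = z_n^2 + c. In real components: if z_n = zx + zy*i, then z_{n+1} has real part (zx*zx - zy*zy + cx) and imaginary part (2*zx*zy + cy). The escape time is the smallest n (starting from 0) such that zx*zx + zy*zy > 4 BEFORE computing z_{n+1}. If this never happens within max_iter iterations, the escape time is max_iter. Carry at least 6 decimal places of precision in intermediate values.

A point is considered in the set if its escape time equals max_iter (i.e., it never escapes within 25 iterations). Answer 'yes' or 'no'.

z_0 = 0 + 0i, c = -0.0570 + 0.0880i
Iter 1: z = -0.0570 + 0.0880i, |z|^2 = 0.0110
Iter 2: z = -0.0615 + 0.0780i, |z|^2 = 0.0099
Iter 3: z = -0.0593 + 0.0784i, |z|^2 = 0.0097
Iter 4: z = -0.0596 + 0.0787i, |z|^2 = 0.0097
Iter 5: z = -0.0596 + 0.0786i, |z|^2 = 0.0097
Iter 6: z = -0.0596 + 0.0786i, |z|^2 = 0.0097
Iter 7: z = -0.0596 + 0.0786i, |z|^2 = 0.0097
Iter 8: z = -0.0596 + 0.0786i, |z|^2 = 0.0097
Iter 9: z = -0.0596 + 0.0786i, |z|^2 = 0.0097
Iter 10: z = -0.0596 + 0.0786i, |z|^2 = 0.0097
Iter 11: z = -0.0596 + 0.0786i, |z|^2 = 0.0097
Iter 12: z = -0.0596 + 0.0786i, |z|^2 = 0.0097
Iter 13: z = -0.0596 + 0.0786i, |z|^2 = 0.0097
Iter 14: z = -0.0596 + 0.0786i, |z|^2 = 0.0097
Iter 15: z = -0.0596 + 0.0786i, |z|^2 = 0.0097
Iter 16: z = -0.0596 + 0.0786i, |z|^2 = 0.0097
Iter 17: z = -0.0596 + 0.0786i, |z|^2 = 0.0097
Iter 18: z = -0.0596 + 0.0786i, |z|^2 = 0.0097
Iter 19: z = -0.0596 + 0.0786i, |z|^2 = 0.0097
Iter 20: z = -0.0596 + 0.0786i, |z|^2 = 0.0097
Iter 21: z = -0.0596 + 0.0786i, |z|^2 = 0.0097
Iter 22: z = -0.0596 + 0.0786i, |z|^2 = 0.0097
Iter 23: z = -0.0596 + 0.0786i, |z|^2 = 0.0097
Iter 24: z = -0.0596 + 0.0786i, |z|^2 = 0.0097
Did not escape in 25 iterations → in set

Answer: yes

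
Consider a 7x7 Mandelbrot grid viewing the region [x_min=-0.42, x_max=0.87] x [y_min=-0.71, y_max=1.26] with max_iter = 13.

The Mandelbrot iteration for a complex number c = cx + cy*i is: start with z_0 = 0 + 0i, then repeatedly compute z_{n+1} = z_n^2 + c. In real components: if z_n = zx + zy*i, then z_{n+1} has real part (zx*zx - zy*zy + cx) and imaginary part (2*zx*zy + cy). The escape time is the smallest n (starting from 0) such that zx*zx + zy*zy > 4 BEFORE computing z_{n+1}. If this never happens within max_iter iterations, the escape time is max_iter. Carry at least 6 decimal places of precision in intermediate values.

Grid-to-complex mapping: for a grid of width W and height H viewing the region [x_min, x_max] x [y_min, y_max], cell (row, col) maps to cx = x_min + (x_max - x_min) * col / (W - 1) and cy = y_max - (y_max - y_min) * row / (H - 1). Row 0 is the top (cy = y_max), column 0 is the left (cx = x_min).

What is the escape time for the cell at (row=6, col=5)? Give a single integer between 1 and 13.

Answer: 3

Derivation:
z_0 = 0 + 0i, c = 0.6550 + -0.7100i
Iter 1: z = 0.6550 + -0.7100i, |z|^2 = 0.9331
Iter 2: z = 0.5799 + -1.6401i, |z|^2 = 3.0262
Iter 3: z = -1.6986 + -2.6123i, |z|^2 = 9.7092
Escaped at iteration 3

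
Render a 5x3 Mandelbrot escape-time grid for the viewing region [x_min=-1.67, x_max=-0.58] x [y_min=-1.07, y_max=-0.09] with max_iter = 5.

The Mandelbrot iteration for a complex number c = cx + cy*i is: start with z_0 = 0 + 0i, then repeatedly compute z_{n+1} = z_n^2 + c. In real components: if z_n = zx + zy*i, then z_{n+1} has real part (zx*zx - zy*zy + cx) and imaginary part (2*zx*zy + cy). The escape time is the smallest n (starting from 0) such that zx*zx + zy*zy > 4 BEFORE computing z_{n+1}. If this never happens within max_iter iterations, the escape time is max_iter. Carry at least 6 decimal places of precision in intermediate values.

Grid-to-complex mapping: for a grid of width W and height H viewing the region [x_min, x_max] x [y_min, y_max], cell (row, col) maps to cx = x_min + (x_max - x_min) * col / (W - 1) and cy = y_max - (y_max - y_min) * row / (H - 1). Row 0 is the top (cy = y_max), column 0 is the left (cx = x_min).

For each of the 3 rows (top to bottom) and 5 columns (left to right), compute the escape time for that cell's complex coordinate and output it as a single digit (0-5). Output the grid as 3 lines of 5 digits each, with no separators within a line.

(row=0, col=0): c = -1.6700 + -0.0900i → escape time 5
(row=0, col=1): c = -1.3975 + -0.0900i → escape time 5
(row=0, col=2): c = -1.1250 + -0.0900i → escape time 5
(row=0, col=3): c = -0.8525 + -0.0900i → escape time 5
(row=0, col=4): c = -0.5800 + -0.0900i → escape time 5
(row=1, col=0): c = -1.6700 + -0.5800i → escape time 3
(row=1, col=1): c = -1.3975 + -0.5800i → escape time 3
(row=1, col=2): c = -1.1250 + -0.5800i → escape time 4
(row=1, col=3): c = -0.8525 + -0.5800i → escape time 5
(row=1, col=4): c = -0.5800 + -0.5800i → escape time 5
(row=2, col=0): c = -1.6700 + -1.0700i → escape time 2
(row=2, col=1): c = -1.3975 + -1.0700i → escape time 2
(row=2, col=2): c = -1.1250 + -1.0700i → escape time 3
(row=2, col=3): c = -0.8525 + -1.0700i → escape time 3
(row=2, col=4): c = -0.5800 + -1.0700i → escape time 3

Answer: 55555
33455
22333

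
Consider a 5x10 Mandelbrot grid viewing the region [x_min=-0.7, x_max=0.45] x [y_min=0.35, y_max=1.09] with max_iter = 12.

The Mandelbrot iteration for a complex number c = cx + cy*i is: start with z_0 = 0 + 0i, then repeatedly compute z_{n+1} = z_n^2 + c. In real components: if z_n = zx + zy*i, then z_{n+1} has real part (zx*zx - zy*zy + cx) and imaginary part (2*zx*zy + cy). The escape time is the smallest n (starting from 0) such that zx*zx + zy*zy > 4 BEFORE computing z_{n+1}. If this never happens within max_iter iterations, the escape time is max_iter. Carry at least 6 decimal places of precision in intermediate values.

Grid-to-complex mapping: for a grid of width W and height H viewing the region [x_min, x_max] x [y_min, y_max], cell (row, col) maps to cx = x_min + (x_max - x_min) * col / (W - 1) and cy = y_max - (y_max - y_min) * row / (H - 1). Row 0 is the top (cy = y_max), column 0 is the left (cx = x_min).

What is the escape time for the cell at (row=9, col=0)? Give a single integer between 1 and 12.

z_0 = 0 + 0i, c = -0.7000 + 0.3500i
Iter 1: z = -0.7000 + 0.3500i, |z|^2 = 0.6125
Iter 2: z = -0.3325 + -0.1400i, |z|^2 = 0.1302
Iter 3: z = -0.6090 + 0.4431i, |z|^2 = 0.5673
Iter 4: z = -0.5254 + -0.1897i, |z|^2 = 0.3120
Iter 5: z = -0.4600 + 0.5494i, |z|^2 = 0.5134
Iter 6: z = -0.7903 + -0.1554i, |z|^2 = 0.6486
Iter 7: z = -0.0996 + 0.5956i, |z|^2 = 0.3646
Iter 8: z = -1.0448 + 0.2313i, |z|^2 = 1.1451
Iter 9: z = 0.3380 + -0.1334i, |z|^2 = 0.1321
Iter 10: z = -0.6035 + 0.2598i, |z|^2 = 0.4317
Iter 11: z = -0.4033 + 0.0364i, |z|^2 = 0.1640

Answer: 12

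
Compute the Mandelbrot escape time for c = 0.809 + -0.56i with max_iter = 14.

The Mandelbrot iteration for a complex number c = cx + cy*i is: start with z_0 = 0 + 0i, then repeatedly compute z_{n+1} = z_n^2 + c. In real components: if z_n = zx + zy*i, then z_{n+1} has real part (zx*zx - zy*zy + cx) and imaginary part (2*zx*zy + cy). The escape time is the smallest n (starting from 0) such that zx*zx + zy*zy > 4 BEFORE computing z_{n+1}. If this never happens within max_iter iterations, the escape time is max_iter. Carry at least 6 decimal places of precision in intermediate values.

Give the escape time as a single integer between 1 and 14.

z_0 = 0 + 0i, c = 0.8090 + -0.5600i
Iter 1: z = 0.8090 + -0.5600i, |z|^2 = 0.9681
Iter 2: z = 1.1499 + -1.4661i, |z|^2 = 3.4716
Iter 3: z = -0.0182 + -3.9316i, |z|^2 = 15.4581
Escaped at iteration 3

Answer: 3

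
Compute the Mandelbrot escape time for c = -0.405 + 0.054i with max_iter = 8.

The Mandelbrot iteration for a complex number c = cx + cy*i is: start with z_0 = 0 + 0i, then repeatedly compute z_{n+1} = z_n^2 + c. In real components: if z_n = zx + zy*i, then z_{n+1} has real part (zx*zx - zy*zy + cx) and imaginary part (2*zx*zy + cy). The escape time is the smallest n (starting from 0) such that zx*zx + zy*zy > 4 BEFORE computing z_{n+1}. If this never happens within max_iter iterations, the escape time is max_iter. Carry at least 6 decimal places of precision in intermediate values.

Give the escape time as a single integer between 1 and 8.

Answer: 8

Derivation:
z_0 = 0 + 0i, c = -0.4050 + 0.0540i
Iter 1: z = -0.4050 + 0.0540i, |z|^2 = 0.1669
Iter 2: z = -0.2439 + 0.0103i, |z|^2 = 0.0596
Iter 3: z = -0.3456 + 0.0490i, |z|^2 = 0.1219
Iter 4: z = -0.2879 + 0.0201i, |z|^2 = 0.0833
Iter 5: z = -0.3225 + 0.0424i, |z|^2 = 0.1058
Iter 6: z = -0.3028 + 0.0266i, |z|^2 = 0.0924
Iter 7: z = -0.3140 + 0.0379i, |z|^2 = 0.1000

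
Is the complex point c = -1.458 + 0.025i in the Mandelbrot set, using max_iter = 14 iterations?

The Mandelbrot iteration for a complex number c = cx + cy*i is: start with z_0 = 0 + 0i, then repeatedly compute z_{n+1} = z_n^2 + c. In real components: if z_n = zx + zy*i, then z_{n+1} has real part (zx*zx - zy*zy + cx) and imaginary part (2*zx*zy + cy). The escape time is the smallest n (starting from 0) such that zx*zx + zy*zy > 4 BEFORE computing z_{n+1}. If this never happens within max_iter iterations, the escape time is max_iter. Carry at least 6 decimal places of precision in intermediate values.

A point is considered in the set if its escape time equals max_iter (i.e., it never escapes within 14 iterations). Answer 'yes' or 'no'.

z_0 = 0 + 0i, c = -1.4580 + 0.0250i
Iter 1: z = -1.4580 + 0.0250i, |z|^2 = 2.1264
Iter 2: z = 0.6671 + -0.0479i, |z|^2 = 0.4474
Iter 3: z = -1.0152 + -0.0389i, |z|^2 = 1.0322
Iter 4: z = -0.4288 + 0.1040i, |z|^2 = 0.1947
Iter 5: z = -1.2849 + -0.0642i, |z|^2 = 1.6551
Iter 6: z = 0.1889 + 0.1900i, |z|^2 = 0.0718
Iter 7: z = -1.4584 + 0.0968i, |z|^2 = 2.1364
Iter 8: z = 0.6596 + -0.2573i, |z|^2 = 0.5013
Iter 9: z = -1.0891 + -0.3144i, |z|^2 = 1.2849
Iter 10: z = -0.3708 + 0.7098i, |z|^2 = 0.6413
Iter 11: z = -1.8244 + -0.5014i, |z|^2 = 3.5797
Iter 12: z = 1.6189 + 1.8545i, |z|^2 = 6.0600
Escaped at iteration 12

Answer: no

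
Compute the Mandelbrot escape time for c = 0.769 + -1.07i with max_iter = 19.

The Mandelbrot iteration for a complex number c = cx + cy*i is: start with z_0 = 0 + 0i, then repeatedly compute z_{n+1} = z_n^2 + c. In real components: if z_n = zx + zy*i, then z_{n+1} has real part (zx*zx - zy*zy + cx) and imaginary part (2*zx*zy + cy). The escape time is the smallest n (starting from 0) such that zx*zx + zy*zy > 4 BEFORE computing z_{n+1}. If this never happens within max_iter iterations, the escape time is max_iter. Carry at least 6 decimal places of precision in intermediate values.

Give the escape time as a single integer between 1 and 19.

z_0 = 0 + 0i, c = 0.7690 + -1.0700i
Iter 1: z = 0.7690 + -1.0700i, |z|^2 = 1.7363
Iter 2: z = 0.2155 + -2.7157i, |z|^2 = 7.4212
Escaped at iteration 2

Answer: 2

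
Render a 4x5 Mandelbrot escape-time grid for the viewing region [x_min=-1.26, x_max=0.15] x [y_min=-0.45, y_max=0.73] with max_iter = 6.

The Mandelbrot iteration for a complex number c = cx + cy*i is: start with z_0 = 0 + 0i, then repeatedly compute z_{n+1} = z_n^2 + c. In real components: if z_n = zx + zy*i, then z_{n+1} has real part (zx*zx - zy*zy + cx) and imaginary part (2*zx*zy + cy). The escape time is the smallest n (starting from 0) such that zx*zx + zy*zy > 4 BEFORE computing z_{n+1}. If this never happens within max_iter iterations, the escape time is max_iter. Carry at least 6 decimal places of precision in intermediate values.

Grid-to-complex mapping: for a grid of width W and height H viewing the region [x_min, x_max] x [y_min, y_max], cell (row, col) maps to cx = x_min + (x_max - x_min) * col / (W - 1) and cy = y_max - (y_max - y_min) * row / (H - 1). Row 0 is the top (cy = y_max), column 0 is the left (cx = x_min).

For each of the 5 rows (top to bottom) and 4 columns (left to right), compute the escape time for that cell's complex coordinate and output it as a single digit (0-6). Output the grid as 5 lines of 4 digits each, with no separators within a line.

(row=0, col=0): c = -1.2600 + 0.7300i → escape time 3
(row=0, col=1): c = -0.7900 + 0.7300i → escape time 4
(row=0, col=2): c = -0.3200 + 0.7300i → escape time 6
(row=0, col=3): c = 0.1500 + 0.7300i → escape time 6
(row=1, col=0): c = -1.2600 + 0.4350i → escape time 6
(row=1, col=1): c = -0.7900 + 0.4350i → escape time 6
(row=1, col=2): c = -0.3200 + 0.4350i → escape time 6
(row=1, col=3): c = 0.1500 + 0.4350i → escape time 6
(row=2, col=0): c = -1.2600 + 0.1400i → escape time 6
(row=2, col=1): c = -0.7900 + 0.1400i → escape time 6
(row=2, col=2): c = -0.3200 + 0.1400i → escape time 6
(row=2, col=3): c = 0.1500 + 0.1400i → escape time 6
(row=3, col=0): c = -1.2600 + -0.1550i → escape time 6
(row=3, col=1): c = -0.7900 + -0.1550i → escape time 6
(row=3, col=2): c = -0.3200 + -0.1550i → escape time 6
(row=3, col=3): c = 0.1500 + -0.1550i → escape time 6
(row=4, col=0): c = -1.2600 + -0.4500i → escape time 6
(row=4, col=1): c = -0.7900 + -0.4500i → escape time 6
(row=4, col=2): c = -0.3200 + -0.4500i → escape time 6
(row=4, col=3): c = 0.1500 + -0.4500i → escape time 6

Answer: 3466
6666
6666
6666
6666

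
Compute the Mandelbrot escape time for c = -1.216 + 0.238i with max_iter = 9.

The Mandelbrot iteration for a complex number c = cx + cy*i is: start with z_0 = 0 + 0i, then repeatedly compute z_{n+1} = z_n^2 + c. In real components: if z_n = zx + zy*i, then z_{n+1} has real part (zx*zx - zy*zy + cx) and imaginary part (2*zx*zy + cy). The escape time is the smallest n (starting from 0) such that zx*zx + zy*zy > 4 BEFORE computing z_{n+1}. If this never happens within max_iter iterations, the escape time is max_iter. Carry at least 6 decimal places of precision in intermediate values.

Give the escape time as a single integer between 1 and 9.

z_0 = 0 + 0i, c = -1.2160 + 0.2380i
Iter 1: z = -1.2160 + 0.2380i, |z|^2 = 1.5353
Iter 2: z = 0.2060 + -0.3408i, |z|^2 = 0.1586
Iter 3: z = -1.2897 + 0.0976i, |z|^2 = 1.6729
Iter 4: z = 0.4378 + -0.0137i, |z|^2 = 0.1919
Iter 5: z = -1.0245 + 0.2260i, |z|^2 = 1.1006
Iter 6: z = -0.2175 + -0.2251i, |z|^2 = 0.0980
Iter 7: z = -1.2194 + 0.3359i, |z|^2 = 1.5997
Iter 8: z = 0.1580 + -0.5812i, |z|^2 = 0.3628

Answer: 9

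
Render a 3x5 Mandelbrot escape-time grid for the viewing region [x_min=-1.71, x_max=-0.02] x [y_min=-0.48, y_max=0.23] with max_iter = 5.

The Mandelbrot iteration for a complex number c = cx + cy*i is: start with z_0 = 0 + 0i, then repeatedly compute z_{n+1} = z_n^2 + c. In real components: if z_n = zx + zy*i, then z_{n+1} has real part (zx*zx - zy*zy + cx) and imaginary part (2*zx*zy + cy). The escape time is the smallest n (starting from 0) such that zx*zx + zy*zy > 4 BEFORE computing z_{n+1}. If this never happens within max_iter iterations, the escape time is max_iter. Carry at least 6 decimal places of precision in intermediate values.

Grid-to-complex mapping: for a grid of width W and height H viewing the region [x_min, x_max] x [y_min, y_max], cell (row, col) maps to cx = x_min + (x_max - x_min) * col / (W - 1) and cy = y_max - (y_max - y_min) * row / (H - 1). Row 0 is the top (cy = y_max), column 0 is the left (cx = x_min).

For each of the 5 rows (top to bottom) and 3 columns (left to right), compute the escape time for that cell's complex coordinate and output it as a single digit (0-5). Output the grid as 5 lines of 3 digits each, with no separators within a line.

(row=0, col=0): c = -1.7100 + 0.2300i → escape time 4
(row=0, col=1): c = -0.8650 + 0.2300i → escape time 5
(row=0, col=2): c = -0.0200 + 0.2300i → escape time 5
(row=1, col=0): c = -1.7100 + 0.0525i → escape time 5
(row=1, col=1): c = -0.8650 + 0.0525i → escape time 5
(row=1, col=2): c = -0.0200 + 0.0525i → escape time 5
(row=2, col=0): c = -1.7100 + -0.1250i → escape time 4
(row=2, col=1): c = -0.8650 + -0.1250i → escape time 5
(row=2, col=2): c = -0.0200 + -0.1250i → escape time 5
(row=3, col=0): c = -1.7100 + -0.3025i → escape time 4
(row=3, col=1): c = -0.8650 + -0.3025i → escape time 5
(row=3, col=2): c = -0.0200 + -0.3025i → escape time 5
(row=4, col=0): c = -1.7100 + -0.4800i → escape time 3
(row=4, col=1): c = -0.8650 + -0.4800i → escape time 5
(row=4, col=2): c = -0.0200 + -0.4800i → escape time 5

Answer: 455
555
455
455
355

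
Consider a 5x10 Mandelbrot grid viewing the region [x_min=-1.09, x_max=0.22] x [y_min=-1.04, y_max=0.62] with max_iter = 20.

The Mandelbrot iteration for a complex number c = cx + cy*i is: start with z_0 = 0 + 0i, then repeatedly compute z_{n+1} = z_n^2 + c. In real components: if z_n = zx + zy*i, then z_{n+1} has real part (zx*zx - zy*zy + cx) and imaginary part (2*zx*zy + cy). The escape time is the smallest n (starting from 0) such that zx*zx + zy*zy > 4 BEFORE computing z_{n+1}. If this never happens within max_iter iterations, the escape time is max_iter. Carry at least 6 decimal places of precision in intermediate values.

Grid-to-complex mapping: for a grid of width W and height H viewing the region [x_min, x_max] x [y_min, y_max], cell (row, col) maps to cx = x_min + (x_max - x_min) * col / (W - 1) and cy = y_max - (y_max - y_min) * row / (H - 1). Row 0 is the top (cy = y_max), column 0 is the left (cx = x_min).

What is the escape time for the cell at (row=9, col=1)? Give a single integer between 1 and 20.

z_0 = 0 + 0i, c = -0.7625 + -1.0400i
Iter 1: z = -0.7625 + -1.0400i, |z|^2 = 1.6630
Iter 2: z = -1.2627 + 0.5460i, |z|^2 = 1.8925
Iter 3: z = 0.5338 + -2.4189i, |z|^2 = 6.1358
Escaped at iteration 3

Answer: 3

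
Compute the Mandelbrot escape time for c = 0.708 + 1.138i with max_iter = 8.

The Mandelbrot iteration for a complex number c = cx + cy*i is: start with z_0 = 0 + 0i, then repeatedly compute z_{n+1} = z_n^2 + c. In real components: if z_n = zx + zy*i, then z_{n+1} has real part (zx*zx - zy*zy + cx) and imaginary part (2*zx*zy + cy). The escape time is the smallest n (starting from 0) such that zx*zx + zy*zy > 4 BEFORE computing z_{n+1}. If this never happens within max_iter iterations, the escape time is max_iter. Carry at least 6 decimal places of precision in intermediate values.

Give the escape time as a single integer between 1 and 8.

z_0 = 0 + 0i, c = 0.7080 + 1.1380i
Iter 1: z = 0.7080 + 1.1380i, |z|^2 = 1.7963
Iter 2: z = -0.0858 + 2.7494i, |z|^2 = 7.5666
Escaped at iteration 2

Answer: 2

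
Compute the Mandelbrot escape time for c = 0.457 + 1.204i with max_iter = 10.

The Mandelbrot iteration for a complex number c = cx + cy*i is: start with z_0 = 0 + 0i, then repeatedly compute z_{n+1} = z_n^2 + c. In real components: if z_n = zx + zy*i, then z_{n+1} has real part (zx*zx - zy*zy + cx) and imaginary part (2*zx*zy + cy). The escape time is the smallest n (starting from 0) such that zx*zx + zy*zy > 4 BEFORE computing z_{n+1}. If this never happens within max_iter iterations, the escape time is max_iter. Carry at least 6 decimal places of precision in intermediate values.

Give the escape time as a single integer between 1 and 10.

Answer: 2

Derivation:
z_0 = 0 + 0i, c = 0.4570 + 1.2040i
Iter 1: z = 0.4570 + 1.2040i, |z|^2 = 1.6585
Iter 2: z = -0.7838 + 2.3045i, |z|^2 = 5.9248
Escaped at iteration 2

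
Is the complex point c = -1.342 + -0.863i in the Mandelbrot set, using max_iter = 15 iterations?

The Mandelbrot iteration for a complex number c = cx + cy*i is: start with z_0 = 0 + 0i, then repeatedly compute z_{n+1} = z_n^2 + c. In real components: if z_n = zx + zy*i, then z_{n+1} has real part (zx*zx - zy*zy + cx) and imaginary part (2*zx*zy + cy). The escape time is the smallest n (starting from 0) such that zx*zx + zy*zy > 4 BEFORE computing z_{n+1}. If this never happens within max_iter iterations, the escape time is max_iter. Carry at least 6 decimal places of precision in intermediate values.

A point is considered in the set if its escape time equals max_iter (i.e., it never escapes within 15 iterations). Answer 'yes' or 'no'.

z_0 = 0 + 0i, c = -1.3420 + -0.8630i
Iter 1: z = -1.3420 + -0.8630i, |z|^2 = 2.5457
Iter 2: z = -0.2858 + 1.4533i, |z|^2 = 2.1937
Iter 3: z = -3.3724 + -1.6937i, |z|^2 = 14.2416
Escaped at iteration 3

Answer: no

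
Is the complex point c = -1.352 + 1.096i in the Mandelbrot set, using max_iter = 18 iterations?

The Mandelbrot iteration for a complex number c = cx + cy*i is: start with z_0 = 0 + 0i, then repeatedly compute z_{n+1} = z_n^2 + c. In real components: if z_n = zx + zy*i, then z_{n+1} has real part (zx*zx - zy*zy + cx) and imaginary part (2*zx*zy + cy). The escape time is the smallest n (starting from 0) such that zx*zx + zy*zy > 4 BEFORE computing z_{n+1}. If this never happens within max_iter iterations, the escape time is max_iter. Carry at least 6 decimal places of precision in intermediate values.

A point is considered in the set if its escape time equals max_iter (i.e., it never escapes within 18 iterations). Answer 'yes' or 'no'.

Answer: no

Derivation:
z_0 = 0 + 0i, c = -1.3520 + 1.0960i
Iter 1: z = -1.3520 + 1.0960i, |z|^2 = 3.0291
Iter 2: z = -0.7253 + -1.8676i, |z|^2 = 4.0139
Escaped at iteration 2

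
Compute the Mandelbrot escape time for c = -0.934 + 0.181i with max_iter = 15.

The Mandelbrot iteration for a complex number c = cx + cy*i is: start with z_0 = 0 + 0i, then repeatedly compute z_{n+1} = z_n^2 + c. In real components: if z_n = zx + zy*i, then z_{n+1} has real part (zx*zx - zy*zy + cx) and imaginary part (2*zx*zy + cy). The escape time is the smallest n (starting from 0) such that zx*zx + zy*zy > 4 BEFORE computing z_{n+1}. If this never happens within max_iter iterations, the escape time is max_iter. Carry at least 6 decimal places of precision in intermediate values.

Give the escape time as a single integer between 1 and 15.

Answer: 15

Derivation:
z_0 = 0 + 0i, c = -0.9340 + 0.1810i
Iter 1: z = -0.9340 + 0.1810i, |z|^2 = 0.9051
Iter 2: z = -0.0944 + -0.1571i, |z|^2 = 0.0336
Iter 3: z = -0.9498 + 0.2107i, |z|^2 = 0.9464
Iter 4: z = -0.0763 + -0.2192i, |z|^2 = 0.0539
Iter 5: z = -0.9762 + 0.2145i, |z|^2 = 0.9990
Iter 6: z = -0.0270 + -0.2377i, |z|^2 = 0.0572
Iter 7: z = -0.9898 + 0.1938i, |z|^2 = 1.0172
Iter 8: z = 0.0081 + -0.2027i, |z|^2 = 0.0412
Iter 9: z = -0.9750 + 0.1777i, |z|^2 = 0.9823
Iter 10: z = -0.0149 + -0.1656i, |z|^2 = 0.0276
Iter 11: z = -0.9612 + 0.1859i, |z|^2 = 0.9585
Iter 12: z = -0.0447 + -0.1764i, |z|^2 = 0.0331
Iter 13: z = -0.9631 + 0.1968i, |z|^2 = 0.9663
Iter 14: z = -0.0451 + -0.1980i, |z|^2 = 0.0412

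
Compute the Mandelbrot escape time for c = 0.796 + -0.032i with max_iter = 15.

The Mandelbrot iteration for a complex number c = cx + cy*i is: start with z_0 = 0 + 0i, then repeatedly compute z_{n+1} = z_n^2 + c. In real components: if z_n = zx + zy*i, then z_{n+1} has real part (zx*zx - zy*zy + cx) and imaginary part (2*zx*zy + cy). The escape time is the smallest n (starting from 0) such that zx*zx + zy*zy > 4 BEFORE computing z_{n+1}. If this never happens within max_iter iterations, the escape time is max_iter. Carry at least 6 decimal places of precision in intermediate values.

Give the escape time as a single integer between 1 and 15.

z_0 = 0 + 0i, c = 0.7960 + -0.0320i
Iter 1: z = 0.7960 + -0.0320i, |z|^2 = 0.6346
Iter 2: z = 1.4286 + -0.0829i, |z|^2 = 2.0478
Iter 3: z = 2.8300 + -0.2690i, |z|^2 = 8.0812
Escaped at iteration 3

Answer: 3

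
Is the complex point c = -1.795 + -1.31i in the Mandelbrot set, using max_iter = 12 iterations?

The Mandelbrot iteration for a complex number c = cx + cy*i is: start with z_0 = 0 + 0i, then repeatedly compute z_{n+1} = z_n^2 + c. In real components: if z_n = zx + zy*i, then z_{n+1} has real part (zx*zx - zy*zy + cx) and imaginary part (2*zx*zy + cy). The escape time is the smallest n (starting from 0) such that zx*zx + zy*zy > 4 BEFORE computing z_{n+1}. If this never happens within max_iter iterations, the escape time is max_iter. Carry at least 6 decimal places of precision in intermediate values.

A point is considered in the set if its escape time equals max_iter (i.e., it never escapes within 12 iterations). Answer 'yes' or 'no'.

Answer: no

Derivation:
z_0 = 0 + 0i, c = -1.7950 + -1.3100i
Iter 1: z = -1.7950 + -1.3100i, |z|^2 = 4.9381
Escaped at iteration 1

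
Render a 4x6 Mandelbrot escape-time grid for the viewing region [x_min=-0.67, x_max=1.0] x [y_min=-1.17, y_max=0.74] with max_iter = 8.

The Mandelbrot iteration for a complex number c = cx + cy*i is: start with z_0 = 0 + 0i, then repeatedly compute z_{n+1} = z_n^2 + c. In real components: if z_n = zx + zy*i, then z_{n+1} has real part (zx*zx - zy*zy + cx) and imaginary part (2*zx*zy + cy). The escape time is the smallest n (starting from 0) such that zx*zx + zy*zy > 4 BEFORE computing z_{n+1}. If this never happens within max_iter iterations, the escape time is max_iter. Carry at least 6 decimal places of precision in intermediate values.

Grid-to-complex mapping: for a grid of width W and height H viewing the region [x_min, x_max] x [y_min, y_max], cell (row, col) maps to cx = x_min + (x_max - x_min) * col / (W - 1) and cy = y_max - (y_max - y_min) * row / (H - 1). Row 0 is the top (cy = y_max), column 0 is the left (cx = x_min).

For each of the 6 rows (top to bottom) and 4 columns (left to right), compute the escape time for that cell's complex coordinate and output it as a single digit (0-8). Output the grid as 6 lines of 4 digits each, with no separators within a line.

(row=0, col=0): c = -0.6700 + 0.7400i → escape time 5
(row=0, col=1): c = -0.1133 + 0.7400i → escape time 8
(row=0, col=2): c = 0.4433 + 0.7400i → escape time 4
(row=0, col=3): c = 1.0000 + 0.7400i → escape time 2
(row=1, col=0): c = -0.6700 + 0.3580i → escape time 8
(row=1, col=1): c = -0.1133 + 0.3580i → escape time 8
(row=1, col=2): c = 0.4433 + 0.3580i → escape time 8
(row=1, col=3): c = 1.0000 + 0.3580i → escape time 2
(row=2, col=0): c = -0.6700 + -0.0240i → escape time 8
(row=2, col=1): c = -0.1133 + -0.0240i → escape time 8
(row=2, col=2): c = 0.4433 + -0.0240i → escape time 6
(row=2, col=3): c = 1.0000 + -0.0240i → escape time 2
(row=3, col=0): c = -0.6700 + -0.4060i → escape time 8
(row=3, col=1): c = -0.1133 + -0.4060i → escape time 8
(row=3, col=2): c = 0.4433 + -0.4060i → escape time 8
(row=3, col=3): c = 1.0000 + -0.4060i → escape time 2
(row=4, col=0): c = -0.6700 + -0.7880i → escape time 4
(row=4, col=1): c = -0.1133 + -0.7880i → escape time 8
(row=4, col=2): c = 0.4433 + -0.7880i → escape time 4
(row=4, col=3): c = 1.0000 + -0.7880i → escape time 2
(row=5, col=0): c = -0.6700 + -1.1700i → escape time 3
(row=5, col=1): c = -0.1133 + -1.1700i → escape time 4
(row=5, col=2): c = 0.4433 + -1.1700i → escape time 2
(row=5, col=3): c = 1.0000 + -1.1700i → escape time 2

Answer: 5842
8882
8862
8882
4842
3422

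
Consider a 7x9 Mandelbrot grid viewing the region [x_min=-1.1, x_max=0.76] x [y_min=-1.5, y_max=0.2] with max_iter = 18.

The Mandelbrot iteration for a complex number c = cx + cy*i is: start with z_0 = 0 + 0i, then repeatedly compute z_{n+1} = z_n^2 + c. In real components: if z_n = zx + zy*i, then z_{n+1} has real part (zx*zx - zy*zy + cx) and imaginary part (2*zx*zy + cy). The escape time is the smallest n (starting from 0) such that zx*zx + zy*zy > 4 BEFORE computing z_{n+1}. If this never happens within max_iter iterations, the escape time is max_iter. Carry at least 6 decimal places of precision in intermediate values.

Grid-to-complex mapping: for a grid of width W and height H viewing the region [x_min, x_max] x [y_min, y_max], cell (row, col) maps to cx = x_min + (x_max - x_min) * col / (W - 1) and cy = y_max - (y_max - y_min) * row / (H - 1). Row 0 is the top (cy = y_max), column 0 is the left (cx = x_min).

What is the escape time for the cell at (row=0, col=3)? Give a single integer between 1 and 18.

Answer: 18

Derivation:
z_0 = 0 + 0i, c = -0.1700 + 0.2000i
Iter 1: z = -0.1700 + 0.2000i, |z|^2 = 0.0689
Iter 2: z = -0.1811 + 0.1320i, |z|^2 = 0.0502
Iter 3: z = -0.1546 + 0.1522i, |z|^2 = 0.0471
Iter 4: z = -0.1693 + 0.1529i, |z|^2 = 0.0520
Iter 5: z = -0.1647 + 0.1482i, |z|^2 = 0.0491
Iter 6: z = -0.1648 + 0.1512i, |z|^2 = 0.0500
Iter 7: z = -0.1657 + 0.1502i, |z|^2 = 0.0500
Iter 8: z = -0.1651 + 0.1502i, |z|^2 = 0.0498
Iter 9: z = -0.1653 + 0.1504i, |z|^2 = 0.0499
Iter 10: z = -0.1653 + 0.1503i, |z|^2 = 0.0499
Iter 11: z = -0.1653 + 0.1503i, |z|^2 = 0.0499
Iter 12: z = -0.1653 + 0.1503i, |z|^2 = 0.0499
Iter 13: z = -0.1653 + 0.1503i, |z|^2 = 0.0499
Iter 14: z = -0.1653 + 0.1503i, |z|^2 = 0.0499
Iter 15: z = -0.1653 + 0.1503i, |z|^2 = 0.0499
Iter 16: z = -0.1653 + 0.1503i, |z|^2 = 0.0499
Iter 17: z = -0.1653 + 0.1503i, |z|^2 = 0.0499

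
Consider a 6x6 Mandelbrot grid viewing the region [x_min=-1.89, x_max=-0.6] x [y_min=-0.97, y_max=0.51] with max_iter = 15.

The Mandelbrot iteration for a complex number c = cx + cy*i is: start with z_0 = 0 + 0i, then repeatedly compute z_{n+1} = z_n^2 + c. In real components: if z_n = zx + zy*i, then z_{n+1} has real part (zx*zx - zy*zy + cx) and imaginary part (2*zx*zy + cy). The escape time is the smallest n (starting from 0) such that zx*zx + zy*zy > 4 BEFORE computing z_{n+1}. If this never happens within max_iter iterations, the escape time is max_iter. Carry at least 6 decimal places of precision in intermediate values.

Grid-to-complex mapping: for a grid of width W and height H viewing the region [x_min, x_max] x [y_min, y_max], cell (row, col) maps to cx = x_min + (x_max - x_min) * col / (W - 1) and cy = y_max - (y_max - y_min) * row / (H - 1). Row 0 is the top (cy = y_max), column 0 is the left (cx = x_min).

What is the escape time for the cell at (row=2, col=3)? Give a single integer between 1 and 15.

Answer: 15

Derivation:
z_0 = 0 + 0i, c = -1.1160 + -0.0820i
Iter 1: z = -1.1160 + -0.0820i, |z|^2 = 1.2522
Iter 2: z = 0.1227 + 0.1010i, |z|^2 = 0.0253
Iter 3: z = -1.1111 + -0.0572i, |z|^2 = 1.2379
Iter 4: z = 0.1154 + 0.0451i, |z|^2 = 0.0153
Iter 5: z = -1.1047 + -0.0716i, |z|^2 = 1.2255
Iter 6: z = 0.0993 + 0.0762i, |z|^2 = 0.0157
Iter 7: z = -1.1119 + -0.0669i, |z|^2 = 1.2409
Iter 8: z = 0.1159 + 0.0667i, |z|^2 = 0.0179
Iter 9: z = -1.1070 + -0.0665i, |z|^2 = 1.2299
Iter 10: z = 0.1050 + 0.0653i, |z|^2 = 0.0153
Iter 11: z = -1.1092 + -0.0683i, |z|^2 = 1.2351
Iter 12: z = 0.1097 + 0.0695i, |z|^2 = 0.0169
Iter 13: z = -1.1088 + -0.0668i, |z|^2 = 1.2339
Iter 14: z = 0.1090 + 0.0660i, |z|^2 = 0.0162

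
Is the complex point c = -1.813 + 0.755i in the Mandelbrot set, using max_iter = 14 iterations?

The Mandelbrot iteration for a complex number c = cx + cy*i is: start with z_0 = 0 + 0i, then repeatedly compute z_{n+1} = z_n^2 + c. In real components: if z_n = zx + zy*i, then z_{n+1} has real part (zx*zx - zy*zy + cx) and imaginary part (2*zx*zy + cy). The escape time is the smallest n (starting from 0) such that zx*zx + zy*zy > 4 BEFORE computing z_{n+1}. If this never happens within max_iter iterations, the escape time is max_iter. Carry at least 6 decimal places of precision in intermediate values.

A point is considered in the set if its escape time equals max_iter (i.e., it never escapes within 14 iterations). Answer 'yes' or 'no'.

z_0 = 0 + 0i, c = -1.8130 + 0.7550i
Iter 1: z = -1.8130 + 0.7550i, |z|^2 = 3.8570
Iter 2: z = 0.9039 + -1.9826i, |z|^2 = 4.7479
Escaped at iteration 2

Answer: no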